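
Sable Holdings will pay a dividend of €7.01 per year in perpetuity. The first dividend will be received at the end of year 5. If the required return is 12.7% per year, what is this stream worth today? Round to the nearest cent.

Value at end of year 4: C / r = €7.01 / 0.127 = €55.1969
Discount to today: PV = €55.1969 / (1 + 0.127)^4 = €55.1969 / 1.613228 = €34.22

€34.22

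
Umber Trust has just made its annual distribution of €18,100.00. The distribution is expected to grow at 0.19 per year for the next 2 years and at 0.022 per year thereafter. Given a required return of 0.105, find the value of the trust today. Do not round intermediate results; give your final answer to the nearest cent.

D_1 = 21539.00000
D_2 = 25631.41000
Terminal value at year 2: TV = D_2×(1+g_2)/(r−g_2) = 26195.30102/0.083 = 315606.03639
P_0 = D_1/(1+r)^1 + D_2/(1+r)^2 + TV/(1+r)^2
    = 19492.30769 + 20991.71598 + 258476.30997 = 298960.33364

€298960.33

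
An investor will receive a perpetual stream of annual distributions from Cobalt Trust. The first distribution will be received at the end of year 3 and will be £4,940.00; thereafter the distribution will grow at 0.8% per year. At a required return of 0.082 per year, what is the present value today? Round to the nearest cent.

£57021.77

Value at end of year 2: C₁ / (r − g) = £4,940.00 / (0.082 − 0.008) = £66,756.7568
Discount to today: PV = £66,756.7568 / (1 + 0.082)^2 = £66,756.7568 / 1.170724 = £57,021.77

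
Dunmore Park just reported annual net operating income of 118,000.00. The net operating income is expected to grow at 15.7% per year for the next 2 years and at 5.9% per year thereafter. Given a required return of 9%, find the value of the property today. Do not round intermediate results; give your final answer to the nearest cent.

D_1 = 136526.00000
D_2 = 157960.58200
Terminal value at year 2: TV = D_2×(1+g_2)/(r−g_2) = 167280.25634/0.031 = 5396137.30123
P_0 = D_1/(1+r)^1 + D_2/(1+r)^2 + TV/(1+r)^2
    = 125253.21101 + 132952.26159 + 4541820.80736 = 4800026.27996

4800026.28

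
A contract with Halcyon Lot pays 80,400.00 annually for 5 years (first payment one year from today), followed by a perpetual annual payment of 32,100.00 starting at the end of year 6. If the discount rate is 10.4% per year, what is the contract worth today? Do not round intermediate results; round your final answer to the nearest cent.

PV of 5-year annuity: 80,400.00 × [1 − (1+0.104)^−5] / 0.104 = 301690.20400
Perpetuity value at year 5: 32,100.00 / 0.104 = 308653.84615
PV of perpetuity: 308653.84615 / (1+0.104)^5 = 188202.90650
Total PV = 301690.20400 + 188202.90650 = 489893.11049

489893.11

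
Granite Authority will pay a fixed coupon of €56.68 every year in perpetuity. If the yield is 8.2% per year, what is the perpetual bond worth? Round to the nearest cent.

€691.22

Level perpetuity: PV = C / r = €56.68 / 0.082 = €691.22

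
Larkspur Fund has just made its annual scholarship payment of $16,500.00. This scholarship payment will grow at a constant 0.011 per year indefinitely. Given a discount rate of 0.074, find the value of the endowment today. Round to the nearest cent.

D₁ = D₀ × (1 + g) = $16,500.00 × 1.011 = $16,681.5000
Growing perpetuity: P = D₁ / (r − g) = $16,681.5000 / (0.074 − 0.011) = $264,785.71

$264785.71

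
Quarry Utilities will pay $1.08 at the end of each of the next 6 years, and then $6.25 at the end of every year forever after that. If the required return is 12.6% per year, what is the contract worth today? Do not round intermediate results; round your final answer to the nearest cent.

$28.70

PV of 6-year annuity: $1.08 × [1 − (1+0.126)^−6] / 0.126 = 4.36588
Perpetuity value at year 6: $6.25 / 0.126 = 49.60317
PV of perpetuity: 49.60317 / (1+0.126)^6 = 24.33768
Total PV = 4.36588 + 24.33768 = 28.70356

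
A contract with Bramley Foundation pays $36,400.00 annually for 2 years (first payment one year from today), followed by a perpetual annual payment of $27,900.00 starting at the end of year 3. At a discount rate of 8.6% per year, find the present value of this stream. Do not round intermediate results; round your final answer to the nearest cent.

PV of 2-year annuity: $36,400.00 × [1 − (1+0.086)^−2] / 0.086 = 64380.75082
Perpetuity value at year 2: $27,900.00 / 0.086 = 324418.60465
PV of perpetuity: 324418.60465 / (1+0.086)^2 = 275071.82036
Total PV = 64380.75082 + 275071.82036 = 339452.57119

$339452.57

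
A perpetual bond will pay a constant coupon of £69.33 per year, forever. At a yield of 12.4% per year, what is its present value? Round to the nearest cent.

£559.11

Level perpetuity: PV = C / r = £69.33 / 0.124 = £559.11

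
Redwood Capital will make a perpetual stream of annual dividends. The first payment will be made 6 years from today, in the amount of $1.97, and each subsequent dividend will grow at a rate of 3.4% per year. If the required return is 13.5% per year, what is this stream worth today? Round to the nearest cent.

Value at end of year 5: C₁ / (r − g) = $1.97 / (0.135 − 0.034) = $19.5050
Discount to today: PV = $19.5050 / (1 + 0.135)^5 = $19.5050 / 1.883559 = $10.36

$10.36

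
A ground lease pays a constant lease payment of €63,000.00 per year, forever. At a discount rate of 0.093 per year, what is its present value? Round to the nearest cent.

Level perpetuity: PV = C / r = €63,000.00 / 0.093 = €677,419.35

€677419.35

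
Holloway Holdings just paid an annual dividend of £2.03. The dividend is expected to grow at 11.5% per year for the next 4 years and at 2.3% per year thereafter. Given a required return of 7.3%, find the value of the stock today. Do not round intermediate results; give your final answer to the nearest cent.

D_1 = 2.26345
D_2 = 2.52375
D_3 = 2.81398
D_4 = 3.13759
Terminal value at year 4: TV = D_4×(1+g_2)/(r−g_2) = 3.20975/0.05 = 64.19499
P_0 = D_1/(1+r)^1 + D_2/(1+r)^2 + D_3/(1+r)^3 + D_4/(1+r)^4 + TV/(1+r)^4
    = 2.10946 + 2.19203 + 2.27783 + 2.36699 + 48.42864 = 57.37495

£57.37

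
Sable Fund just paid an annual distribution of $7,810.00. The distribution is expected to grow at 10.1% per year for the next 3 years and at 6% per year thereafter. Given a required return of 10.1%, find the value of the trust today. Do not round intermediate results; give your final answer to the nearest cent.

$225347.07

D_1 = 8598.81000
D_2 = 9467.28981
D_3 = 10423.48608
Terminal value at year 3: TV = D_3×(1+g_2)/(r−g_2) = 11048.89525/0.041 = 269485.24989
P_0 = D_1/(1+r)^1 + D_2/(1+r)^2 + D_3/(1+r)^3 + TV/(1+r)^3
    = 7810.00000 + 7810.00000 + 7810.00000 + 201917.07317 = 225347.07317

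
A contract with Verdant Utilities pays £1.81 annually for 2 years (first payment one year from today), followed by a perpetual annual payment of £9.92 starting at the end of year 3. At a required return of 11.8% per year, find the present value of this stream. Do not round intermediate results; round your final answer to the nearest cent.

£70.33

PV of 2-year annuity: £1.81 × [1 − (1+0.118)^−2] / 0.118 = 3.06705
Perpetuity value at year 2: £9.92 / 0.118 = 84.06780
PV of perpetuity: 84.06780 / (1+0.118)^2 = 67.25833
Total PV = 3.06705 + 67.25833 = 70.32538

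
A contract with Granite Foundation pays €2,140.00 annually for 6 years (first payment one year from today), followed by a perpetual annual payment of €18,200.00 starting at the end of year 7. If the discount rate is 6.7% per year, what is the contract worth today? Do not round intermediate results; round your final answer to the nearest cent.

€194377.02

PV of 6-year annuity: €2,140.00 × [1 − (1+0.067)^−6] / 0.067 = 10295.55448
Perpetuity value at year 6: €18,200.00 / 0.067 = 271641.79104
PV of perpetuity: 271641.79104 / (1+0.067)^6 = 184081.46787
Total PV = 10295.55448 + 184081.46787 = 194377.02235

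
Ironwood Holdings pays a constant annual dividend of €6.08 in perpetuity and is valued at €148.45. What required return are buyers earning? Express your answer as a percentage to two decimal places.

P = C/r ⇒ r = C/P = €6.08/€148.45 = 0.040957

4.10%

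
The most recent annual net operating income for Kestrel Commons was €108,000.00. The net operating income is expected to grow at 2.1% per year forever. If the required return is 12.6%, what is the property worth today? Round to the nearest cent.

€1050171.43

D₁ = D₀ × (1 + g) = €108,000.00 × 1.021 = €110,268.0000
Growing perpetuity: P = D₁ / (r − g) = €110,268.0000 / (0.126 − 0.021) = €1,050,171.43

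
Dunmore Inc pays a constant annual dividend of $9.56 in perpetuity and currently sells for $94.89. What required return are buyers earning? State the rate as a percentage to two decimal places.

P = C/r ⇒ r = C/P = $9.56/$94.89 = 0.100748

10.07%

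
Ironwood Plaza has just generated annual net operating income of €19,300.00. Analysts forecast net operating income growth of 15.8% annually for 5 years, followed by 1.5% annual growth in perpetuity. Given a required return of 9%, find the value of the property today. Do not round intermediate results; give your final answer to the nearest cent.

D_1 = 22349.40000
D_2 = 25880.60520
D_3 = 29969.74082
D_4 = 34704.95987
D_5 = 40188.34353
Terminal value at year 5: TV = D_5×(1+g_2)/(r−g_2) = 40791.16868/0.075 = 543882.24912
P_0 = D_1/(1+r)^1 + D_2/(1+r)^2 + D_3/(1+r)^3 + D_4/(1+r)^4 + D_5/(1+r)^5 + TV/(1+r)^5
    = 20504.03670 + 21783.18761 + 23142.13876 + 24585.86852 + 26119.66582 + 353486.14415 = 469621.04157

€469621.04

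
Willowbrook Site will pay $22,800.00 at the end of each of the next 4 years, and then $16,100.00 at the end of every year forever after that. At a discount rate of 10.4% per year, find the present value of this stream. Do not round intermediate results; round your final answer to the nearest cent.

PV of 4-year annuity: $22,800.00 × [1 − (1+0.104)^−4] / 0.104 = 71651.54805
Perpetuity value at year 4: $16,100.00 / 0.104 = 154807.69231
PV of perpetuity: 154807.69231 / (1+0.104)^4 = 104211.64303
Total PV = 71651.54805 + 104211.64303 = 175863.19108

$175863.19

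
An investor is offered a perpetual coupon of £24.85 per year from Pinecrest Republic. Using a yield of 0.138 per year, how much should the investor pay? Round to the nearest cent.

£180.07

Level perpetuity: PV = C / r = £24.85 / 0.138 = £180.07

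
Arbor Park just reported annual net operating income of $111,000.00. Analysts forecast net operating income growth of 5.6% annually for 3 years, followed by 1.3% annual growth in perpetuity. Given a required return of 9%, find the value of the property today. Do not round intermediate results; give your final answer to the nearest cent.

D_1 = 117216.00000
D_2 = 123780.09600
D_3 = 130711.78138
Terminal value at year 3: TV = D_3×(1+g_2)/(r−g_2) = 132411.03453/0.077 = 1719623.82512
P_0 = D_1/(1+r)^1 + D_2/(1+r)^2 + D_3/(1+r)^3 + TV/(1+r)^3
    = 107537.61468 + 104183.23037 + 100933.47823 + 1327865.10967 = 1640519.43295

$1640519.43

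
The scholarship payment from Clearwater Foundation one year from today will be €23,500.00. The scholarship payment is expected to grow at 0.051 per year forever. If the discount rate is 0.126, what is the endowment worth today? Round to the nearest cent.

Growing perpetuity: P = D₁ / (r − g) = €23,500.0000 / (0.126 − 0.051) = €313,333.33

€313333.33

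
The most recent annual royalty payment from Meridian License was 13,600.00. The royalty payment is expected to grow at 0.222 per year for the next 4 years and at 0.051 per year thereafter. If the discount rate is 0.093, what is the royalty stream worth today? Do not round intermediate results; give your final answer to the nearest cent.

604196.64

D_1 = 16619.20000
D_2 = 20308.66240
D_3 = 24817.18545
D_4 = 30326.60062
Terminal value at year 4: TV = D_4×(1+g_2)/(r−g_2) = 31873.25726/0.042 = 758887.07750
P_0 = D_1/(1+r)^1 + D_2/(1+r)^2 + D_3/(1+r)^3 + D_4/(1+r)^4 + TV/(1+r)^4
    = 15205.12351 + 16999.68978 + 19006.05756 + 21249.22447 + 531736.54555 = 604196.64088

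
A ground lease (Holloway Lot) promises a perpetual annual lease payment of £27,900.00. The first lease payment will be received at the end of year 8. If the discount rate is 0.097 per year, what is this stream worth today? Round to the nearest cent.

£150447.88

Value at end of year 7: C / r = £27,900.00 / 0.097 = £287,628.8660
Discount to today: PV = £287,628.8660 / (1 + 0.097)^7 = £287,628.8660 / 1.911817 = £150,447.88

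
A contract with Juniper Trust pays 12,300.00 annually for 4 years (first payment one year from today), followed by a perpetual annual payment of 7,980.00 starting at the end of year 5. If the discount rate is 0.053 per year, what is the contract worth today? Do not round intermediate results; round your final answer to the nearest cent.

PV of 4-year annuity: 12,300.00 × [1 − (1+0.053)^−4] / 0.053 = 43312.95582
Perpetuity value at year 4: 7,980.00 / 0.053 = 150566.03774
PV of perpetuity: 150566.03774 / (1+0.053)^4 = 122465.43713
Total PV = 43312.95582 + 122465.43713 = 165778.39295

165778.39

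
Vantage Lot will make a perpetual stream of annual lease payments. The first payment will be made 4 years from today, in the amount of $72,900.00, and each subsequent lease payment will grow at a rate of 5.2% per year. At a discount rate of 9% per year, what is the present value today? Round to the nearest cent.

Value at end of year 3: C₁ / (r − g) = $72,900.00 / (0.09 − 0.052) = $1,918,421.0526
Discount to today: PV = $1,918,421.0526 / (1 + 0.09)^3 = $1,918,421.0526 / 1.295029 = $1,481,373.04

$1481373.04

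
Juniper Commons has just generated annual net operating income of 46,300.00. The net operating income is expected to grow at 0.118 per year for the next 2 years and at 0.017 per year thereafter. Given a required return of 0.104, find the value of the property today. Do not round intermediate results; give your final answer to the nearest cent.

649413.80

D_1 = 51763.40000
D_2 = 57871.48120
Terminal value at year 2: TV = D_2×(1+g_2)/(r−g_2) = 58855.29638/0.087 = 676497.65954
P_0 = D_1/(1+r)^1 + D_2/(1+r)^2 + TV/(1+r)^2
    = 46887.13768 + 47481.72095 + 555044.94488 = 649413.80351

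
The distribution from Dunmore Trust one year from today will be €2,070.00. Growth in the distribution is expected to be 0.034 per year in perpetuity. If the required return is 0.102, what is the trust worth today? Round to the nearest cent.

Growing perpetuity: P = D₁ / (r − g) = €2,070.0000 / (0.102 − 0.034) = €30,441.18

€30441.18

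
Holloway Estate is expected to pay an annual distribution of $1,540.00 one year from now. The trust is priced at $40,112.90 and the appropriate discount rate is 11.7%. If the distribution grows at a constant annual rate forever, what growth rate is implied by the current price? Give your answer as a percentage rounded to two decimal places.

P = D₁/(r−g) ⇒ g = r − D₁/P = 0.117 − $1,540.00/$40,112.90 = 0.078608

7.86%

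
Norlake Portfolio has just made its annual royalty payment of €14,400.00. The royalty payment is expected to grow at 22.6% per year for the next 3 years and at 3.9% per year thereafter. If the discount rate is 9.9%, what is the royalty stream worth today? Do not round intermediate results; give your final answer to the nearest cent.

D_1 = 17654.40000
D_2 = 21644.29440
D_3 = 26535.90493
Terminal value at year 3: TV = D_3×(1+g_2)/(r−g_2) = 27570.80523/0.06 = 459513.42045
P_0 = D_1/(1+r)^1 + D_2/(1+r)^2 + D_3/(1+r)^3 + TV/(1+r)^3
    = 16064.05823 + 17920.41437 + 19991.29028 + 346182.51007 = 400158.27296

€400158.27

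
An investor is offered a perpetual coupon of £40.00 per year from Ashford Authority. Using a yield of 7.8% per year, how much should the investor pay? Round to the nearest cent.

Level perpetuity: PV = C / r = £40.00 / 0.078 = £512.82

£512.82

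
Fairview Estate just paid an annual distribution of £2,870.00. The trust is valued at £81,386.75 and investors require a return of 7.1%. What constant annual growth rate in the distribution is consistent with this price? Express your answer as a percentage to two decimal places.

3.45%

P = D₀(1+g)/(r−g) ⇒ P(r−g) = D₀(1+g) ⇒ g(P+D₀) = P·r − D₀
g = (P·r − D₀)/(P + D₀) = (£81,386.75×0.071 − £2,870.00) / (£81,386.75 + £2,870.00) = 0.034519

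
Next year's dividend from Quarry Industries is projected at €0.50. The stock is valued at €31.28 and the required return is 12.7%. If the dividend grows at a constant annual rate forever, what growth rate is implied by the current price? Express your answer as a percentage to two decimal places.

P = D₁/(r−g) ⇒ g = r − D₁/P = 0.127 − €0.50/€31.28 = 0.111015

11.10%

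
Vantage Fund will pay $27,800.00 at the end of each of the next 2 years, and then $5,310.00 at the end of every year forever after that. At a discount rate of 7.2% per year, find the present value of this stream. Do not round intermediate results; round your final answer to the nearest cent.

PV of 2-year annuity: $27,800.00 × [1 − (1+0.072)^−2] / 0.072 = 50123.91401
Perpetuity value at year 2: $5,310.00 / 0.072 = 73750.00000
PV of perpetuity: 73750.00000 / (1+0.072)^2 = 64175.97182
Total PV = 50123.91401 + 64175.97182 = 114299.88583

$114299.89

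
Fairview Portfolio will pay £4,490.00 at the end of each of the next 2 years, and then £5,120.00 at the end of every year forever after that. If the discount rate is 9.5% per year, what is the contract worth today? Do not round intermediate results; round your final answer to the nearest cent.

£52793.97

PV of 2-year annuity: £4,490.00 × [1 − (1+0.095)^−2] / 0.095 = 7845.16586
Perpetuity value at year 2: £5,120.00 / 0.095 = 53894.73684
PV of perpetuity: 53894.73684 / (1+0.095)^2 = 44948.80160
Total PV = 7845.16586 + 44948.80160 = 52793.96747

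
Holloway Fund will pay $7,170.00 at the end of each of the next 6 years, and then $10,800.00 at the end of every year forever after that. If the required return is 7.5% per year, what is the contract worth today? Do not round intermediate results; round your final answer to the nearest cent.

PV of 6-year annuity: $7,170.00 × [1 − (1+0.075)^−6] / 0.075 = 33654.87883
Perpetuity value at year 6: $10,800.00 / 0.075 = 144000.00000
PV of perpetuity: 144000.00000 / (1+0.075)^6 = 93306.45866
Total PV = 33654.87883 + 93306.45866 = 126961.33749

$126961.34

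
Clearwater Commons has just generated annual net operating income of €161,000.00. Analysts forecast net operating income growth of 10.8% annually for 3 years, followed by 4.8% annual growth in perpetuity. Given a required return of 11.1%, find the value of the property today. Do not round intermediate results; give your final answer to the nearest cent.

€3136981.22

D_1 = 178388.00000
D_2 = 197653.90400
D_3 = 219000.52563
Terminal value at year 3: TV = D_3×(1+g_2)/(r−g_2) = 229512.55086/0.063 = 3643056.36289
P_0 = D_1/(1+r)^1 + D_2/(1+r)^2 + D_3/(1+r)^3 + TV/(1+r)^3
    = 160565.25653 + 160131.68698 + 159699.28818 + 2656584.98435 = 3136981.21603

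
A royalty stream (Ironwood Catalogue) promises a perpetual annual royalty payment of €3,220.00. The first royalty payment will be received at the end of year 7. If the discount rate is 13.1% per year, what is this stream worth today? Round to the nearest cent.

€11743.81

Value at end of year 6: C / r = €3,220.00 / 0.131 = €24,580.1527
Discount to today: PV = €24,580.1527 / (1 + 0.131)^6 = €24,580.1527 / 2.093031 = €11,743.81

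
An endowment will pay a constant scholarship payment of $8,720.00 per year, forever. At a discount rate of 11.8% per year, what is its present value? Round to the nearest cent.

$73898.31

Level perpetuity: PV = C / r = $8,720.00 / 0.118 = $73,898.31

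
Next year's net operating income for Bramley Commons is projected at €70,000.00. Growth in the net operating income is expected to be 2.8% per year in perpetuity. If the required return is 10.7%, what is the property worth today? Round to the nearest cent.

Growing perpetuity: P = D₁ / (r − g) = €70,000.0000 / (0.107 − 0.028) = €886,075.95

€886075.95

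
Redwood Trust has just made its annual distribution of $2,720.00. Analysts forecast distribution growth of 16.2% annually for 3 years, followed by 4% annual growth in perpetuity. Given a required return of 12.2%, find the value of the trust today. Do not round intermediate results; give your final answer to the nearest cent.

D_1 = 3160.64000
D_2 = 3672.66368
D_3 = 4267.63520
Terminal value at year 3: TV = D_3×(1+g_2)/(r−g_2) = 4438.34060/0.082 = 54126.10493
P_0 = D_1/(1+r)^1 + D_2/(1+r)^2 + D_3/(1+r)^3 + TV/(1+r)^3
    = 2816.96970 + 2917.39642 + 3021.40343 + 38320.23858 = 47076.00813

$47076.01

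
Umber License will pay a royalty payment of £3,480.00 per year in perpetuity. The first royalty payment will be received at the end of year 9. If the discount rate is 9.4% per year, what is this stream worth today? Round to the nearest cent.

Value at end of year 8: C / r = £3,480.00 / 0.094 = £37,021.2766
Discount to today: PV = £37,021.2766 / (1 + 0.094)^8 = £37,021.2766 / 2.051817 = £18,043.17

£18043.17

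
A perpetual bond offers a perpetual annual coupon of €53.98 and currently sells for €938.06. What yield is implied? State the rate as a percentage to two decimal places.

P = C/r ⇒ r = C/P = €53.98/€938.06 = 0.057544

5.75%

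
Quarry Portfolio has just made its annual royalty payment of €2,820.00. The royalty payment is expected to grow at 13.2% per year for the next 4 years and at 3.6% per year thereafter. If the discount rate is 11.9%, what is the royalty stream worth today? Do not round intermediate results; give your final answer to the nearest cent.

€48474.91

D_1 = 3192.24000
D_2 = 3613.61568
D_3 = 4090.61295
D_4 = 4630.57386
Terminal value at year 4: TV = D_4×(1+g_2)/(r−g_2) = 4797.27452/0.083 = 57798.48817
P_0 = D_1/(1+r)^1 + D_2/(1+r)^2 + D_3/(1+r)^3 + D_4/(1+r)^4 + TV/(1+r)^4
    = 2852.76139 + 2885.90339 + 2919.43042 + 2953.34695 + 36863.46314 = 48474.90530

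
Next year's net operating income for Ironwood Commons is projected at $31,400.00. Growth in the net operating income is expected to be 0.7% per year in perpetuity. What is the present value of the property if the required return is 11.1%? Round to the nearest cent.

Growing perpetuity: P = D₁ / (r − g) = $31,400.0000 / (0.111 − 0.007) = $301,923.08

$301923.08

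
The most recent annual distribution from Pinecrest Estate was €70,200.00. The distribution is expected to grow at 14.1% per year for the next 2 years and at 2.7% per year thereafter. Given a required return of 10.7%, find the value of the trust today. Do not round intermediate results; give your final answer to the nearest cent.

€1104334.94

D_1 = 80098.20000
D_2 = 91392.04620
Terminal value at year 2: TV = D_2×(1+g_2)/(r−g_2) = 93859.63145/0.08 = 1173245.39309
P_0 = D_1/(1+r)^1 + D_2/(1+r)^2 + TV/(1+r)^2
    = 72356.09756 + 74578.41673 + 957400.42474 = 1104334.93902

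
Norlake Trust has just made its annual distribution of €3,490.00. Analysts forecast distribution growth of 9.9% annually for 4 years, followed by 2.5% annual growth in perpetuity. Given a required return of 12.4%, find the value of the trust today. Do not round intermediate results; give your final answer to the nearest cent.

€46225.58

D_1 = 3835.51000
D_2 = 4215.22549
D_3 = 4632.53281
D_4 = 5091.15356
Terminal value at year 4: TV = D_4×(1+g_2)/(r−g_2) = 5218.43240/0.099 = 52711.43839
P_0 = D_1/(1+r)^1 + D_2/(1+r)^2 + D_3/(1+r)^3 + D_4/(1+r)^4 + TV/(1+r)^4
    = 3412.37544 + 3336.47741 + 3262.26751 + 3189.70818 + 33024.75638 = 46225.58492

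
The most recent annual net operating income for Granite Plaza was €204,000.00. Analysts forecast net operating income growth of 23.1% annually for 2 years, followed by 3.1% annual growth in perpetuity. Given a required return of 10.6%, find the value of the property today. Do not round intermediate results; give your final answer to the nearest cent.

D_1 = 251124.00000
D_2 = 309133.64400
Terminal value at year 2: TV = D_2×(1+g_2)/(r−g_2) = 318716.78696/0.075 = 4249557.15952
P_0 = D_1/(1+r)^1 + D_2/(1+r)^2 + TV/(1+r)^2
    = 227056.05787 + 252717.90889 + 3474028.85422 = 3953802.82098

€3953802.82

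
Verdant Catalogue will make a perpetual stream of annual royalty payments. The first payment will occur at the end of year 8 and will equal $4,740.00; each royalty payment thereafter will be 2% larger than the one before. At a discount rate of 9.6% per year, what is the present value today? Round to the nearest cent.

Value at end of year 7: C₁ / (r − g) = $4,740.00 / (0.096 − 0.02) = $62,368.4211
Discount to today: PV = $62,368.4211 / (1 + 0.096)^7 = $62,368.4211 / 1.899651 = $32,831.51

$32831.51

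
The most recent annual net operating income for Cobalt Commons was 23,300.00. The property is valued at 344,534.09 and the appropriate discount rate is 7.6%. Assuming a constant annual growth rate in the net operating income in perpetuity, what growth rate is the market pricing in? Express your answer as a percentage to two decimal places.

0.78%

P = D₀(1+g)/(r−g) ⇒ P(r−g) = D₀(1+g) ⇒ g(P+D₀) = P·r − D₀
g = (P·r − D₀)/(P + D₀) = (344,534.09×0.076 − 23,300.00) / (344,534.09 + 23,300.00) = 0.007842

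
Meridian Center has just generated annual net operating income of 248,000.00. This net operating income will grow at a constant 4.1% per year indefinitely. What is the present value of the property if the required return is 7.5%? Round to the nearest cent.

D₁ = D₀ × (1 + g) = 248,000.00 × 1.041 = 258,168.0000
Growing perpetuity: P = D₁ / (r − g) = 258,168.0000 / (0.075 − 0.041) = 7,593,176.47

7593176.47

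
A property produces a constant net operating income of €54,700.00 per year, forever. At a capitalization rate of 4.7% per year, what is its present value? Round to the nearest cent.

Level perpetuity: PV = C / r = €54,700.00 / 0.047 = €1,163,829.79

€1163829.79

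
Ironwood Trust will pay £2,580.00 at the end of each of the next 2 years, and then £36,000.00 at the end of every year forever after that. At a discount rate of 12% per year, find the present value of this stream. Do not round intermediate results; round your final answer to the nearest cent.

£243518.49

PV of 2-year annuity: £2,580.00 × [1 − (1+0.12)^−2] / 0.12 = 4360.33163
Perpetuity value at year 2: £36,000.00 / 0.12 = 300000.00000
PV of perpetuity: 300000.00000 / (1+0.12)^2 = 239158.16327
Total PV = 4360.33163 + 239158.16327 = 243518.49490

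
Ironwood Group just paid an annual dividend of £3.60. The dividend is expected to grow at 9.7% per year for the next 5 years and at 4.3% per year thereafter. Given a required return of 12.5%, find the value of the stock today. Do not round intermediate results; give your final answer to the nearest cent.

£57.07

D_1 = 3.94920
D_2 = 4.33227
D_3 = 4.75250
D_4 = 5.21350
D_5 = 5.71920
Terminal value at year 5: TV = D_5×(1+g_2)/(r−g_2) = 5.96513/0.082 = 72.74549
P_0 = D_1/(1+r)^1 + D_2/(1+r)^2 + D_3/(1+r)^3 + D_4/(1+r)^4 + D_5/(1+r)^5 + TV/(1+r)^5
    = 3.51040 + 3.42303 + 3.33783 + 3.25476 + 3.17375 + 40.36858 = 57.06836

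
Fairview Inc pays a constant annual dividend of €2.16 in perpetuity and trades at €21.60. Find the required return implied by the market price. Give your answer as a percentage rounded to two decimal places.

P = C/r ⇒ r = C/P = €2.16/€21.60 = 0.100000

10.00%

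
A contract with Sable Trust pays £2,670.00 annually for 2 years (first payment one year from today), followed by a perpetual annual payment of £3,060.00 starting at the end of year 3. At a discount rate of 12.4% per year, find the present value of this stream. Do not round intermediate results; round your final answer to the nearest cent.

£24021.75

PV of 2-year annuity: £2,670.00 × [1 − (1+0.124)^−2] / 0.124 = 4488.82993
Perpetuity value at year 2: £3,060.00 / 0.124 = 24677.41935
PV of perpetuity: 24677.41935 / (1+0.124)^2 = 19532.91764
Total PV = 4488.82993 + 19532.91764 = 24021.74757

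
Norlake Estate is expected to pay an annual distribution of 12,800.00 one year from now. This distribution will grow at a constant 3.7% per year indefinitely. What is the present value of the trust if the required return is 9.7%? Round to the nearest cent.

213333.33

Growing perpetuity: P = D₁ / (r − g) = 12,800.0000 / (0.097 − 0.037) = 213,333.33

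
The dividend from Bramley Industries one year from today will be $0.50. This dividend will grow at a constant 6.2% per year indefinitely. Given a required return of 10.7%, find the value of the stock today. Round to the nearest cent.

$11.11

Growing perpetuity: P = D₁ / (r − g) = $0.5000 / (0.107 − 0.062) = $11.11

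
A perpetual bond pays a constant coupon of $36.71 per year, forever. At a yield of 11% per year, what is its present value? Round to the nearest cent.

Level perpetuity: PV = C / r = $36.71 / 0.11 = $333.73

$333.73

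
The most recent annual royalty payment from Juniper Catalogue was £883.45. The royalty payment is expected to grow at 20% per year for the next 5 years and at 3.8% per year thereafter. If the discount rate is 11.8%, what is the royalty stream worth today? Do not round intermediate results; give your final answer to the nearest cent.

£21819.65

D_1 = 1060.14000
D_2 = 1272.16800
D_3 = 1526.60160
D_4 = 1831.92192
D_5 = 2198.30630
Terminal value at year 5: TV = D_5×(1+g_2)/(r−g_2) = 2281.84194/0.08 = 28523.02429
P_0 = D_1/(1+r)^1 + D_2/(1+r)^2 + D_3/(1+r)^3 + D_4/(1+r)^4 + D_5/(1+r)^5 + TV/(1+r)^5
    = 948.24687 + 1017.79628 + 1092.44681 + 1172.57261 + 1258.57525 + 16330.01389 = 21819.65171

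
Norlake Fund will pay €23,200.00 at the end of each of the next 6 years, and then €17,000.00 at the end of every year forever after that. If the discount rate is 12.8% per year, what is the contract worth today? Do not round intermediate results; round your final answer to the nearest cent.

€157735.97

PV of 6-year annuity: €23,200.00 × [1 − (1+0.128)^−6] / 0.128 = 93262.00583
Perpetuity value at year 6: €17,000.00 / 0.128 = 132812.50000
PV of perpetuity: 132812.50000 / (1+0.128)^6 = 64473.96124
Total PV = 93262.00583 + 64473.96124 = 157735.96708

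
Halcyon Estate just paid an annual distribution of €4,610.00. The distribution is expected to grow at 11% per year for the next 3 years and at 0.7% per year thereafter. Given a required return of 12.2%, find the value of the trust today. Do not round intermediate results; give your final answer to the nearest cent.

D_1 = 5117.10000
D_2 = 5679.98100
D_3 = 6304.77891
Terminal value at year 3: TV = D_3×(1+g_2)/(r−g_2) = 6348.91236/0.115 = 55207.93359
P_0 = D_1/(1+r)^1 + D_2/(1+r)^2 + D_3/(1+r)^3 + TV/(1+r)^3
    = 4560.69519 + 4511.91770 + 4463.66189 + 39086.15241 = 52622.42719

€52622.43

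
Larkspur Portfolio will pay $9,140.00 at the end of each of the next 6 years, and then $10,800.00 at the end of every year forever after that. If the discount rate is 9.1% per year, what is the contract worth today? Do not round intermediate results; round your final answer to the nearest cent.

$111256.84

PV of 6-year annuity: $9,140.00 × [1 − (1+0.091)^−6] / 0.091 = 40879.33953
Perpetuity value at year 6: $10,800.00 / 0.091 = 118681.31868
PV of perpetuity: 118681.31868 / (1+0.091)^6 = 70377.50392
Total PV = 40879.33953 + 70377.50392 = 111256.84345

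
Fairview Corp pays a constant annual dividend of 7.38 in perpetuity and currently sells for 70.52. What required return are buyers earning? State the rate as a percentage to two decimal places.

10.47%

P = C/r ⇒ r = C/P = 7.38/70.52 = 0.104651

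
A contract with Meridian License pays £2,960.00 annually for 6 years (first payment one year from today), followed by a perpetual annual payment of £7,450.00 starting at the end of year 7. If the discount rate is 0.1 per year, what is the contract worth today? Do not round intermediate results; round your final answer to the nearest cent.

£54944.88

PV of 6-year annuity: £2,960.00 × [1 − (1+0.1)^−6] / 0.1 = 12891.57167
Perpetuity value at year 6: £7,450.00 / 0.1 = 74500.00000
PV of perpetuity: 74500.00000 / (1+0.1)^6 = 42053.30779
Total PV = 12891.57167 + 42053.30779 = 54944.87946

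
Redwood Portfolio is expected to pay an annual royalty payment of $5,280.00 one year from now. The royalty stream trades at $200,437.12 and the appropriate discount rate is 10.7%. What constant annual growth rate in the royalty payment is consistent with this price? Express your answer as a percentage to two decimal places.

8.07%

P = D₁/(r−g) ⇒ g = r − D₁/P = 0.107 − $5,280.00/$200,437.12 = 0.080658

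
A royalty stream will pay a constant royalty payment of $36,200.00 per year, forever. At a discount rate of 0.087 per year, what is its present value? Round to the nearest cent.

$416091.95

Level perpetuity: PV = C / r = $36,200.00 / 0.087 = $416,091.95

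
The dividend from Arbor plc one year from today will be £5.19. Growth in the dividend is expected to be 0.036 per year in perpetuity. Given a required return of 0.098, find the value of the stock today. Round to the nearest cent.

Growing perpetuity: P = D₁ / (r − g) = £5.1900 / (0.098 − 0.036) = £83.71

£83.71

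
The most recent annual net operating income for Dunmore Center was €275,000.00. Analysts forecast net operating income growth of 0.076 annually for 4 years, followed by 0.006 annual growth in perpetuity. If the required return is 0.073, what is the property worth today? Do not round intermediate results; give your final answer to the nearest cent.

D_1 = 295900.00000
D_2 = 318388.40000
D_3 = 342585.91840
D_4 = 368622.44820
Terminal value at year 4: TV = D_4×(1+g_2)/(r−g_2) = 370834.18289/0.067 = 5534838.55056
P_0 = D_1/(1+r)^1 + D_2/(1+r)^2 + D_3/(1+r)^3 + D_4/(1+r)^4 + TV/(1+r)^4
    = 275768.87232 + 276539.89433 + 277313.07204 + 278088.41148 + 4175476.74548 = 5283186.99565

€5283187.00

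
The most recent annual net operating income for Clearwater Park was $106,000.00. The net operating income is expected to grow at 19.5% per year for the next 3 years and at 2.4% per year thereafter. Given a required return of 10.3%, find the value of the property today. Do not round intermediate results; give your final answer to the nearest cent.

D_1 = 126670.00000
D_2 = 151370.65000
D_3 = 180887.92675
Terminal value at year 3: TV = D_3×(1+g_2)/(r−g_2) = 185229.23699/0.079 = 2344673.88597
P_0 = D_1/(1+r)^1 + D_2/(1+r)^2 + D_3/(1+r)^3 + TV/(1+r)^3
    = 114841.34180 + 124420.13005 + 134797.87435 + 1747253.45995 = 2121312.80615

$2121312.81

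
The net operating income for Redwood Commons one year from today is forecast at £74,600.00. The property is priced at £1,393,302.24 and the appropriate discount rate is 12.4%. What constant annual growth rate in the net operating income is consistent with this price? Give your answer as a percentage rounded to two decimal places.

P = D₁/(r−g) ⇒ g = r − D₁/P = 0.124 − £74,600.00/£1,393,302.24 = 0.070458

7.05%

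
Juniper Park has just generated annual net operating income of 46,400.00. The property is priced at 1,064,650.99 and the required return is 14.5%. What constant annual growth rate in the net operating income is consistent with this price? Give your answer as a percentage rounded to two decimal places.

9.72%

P = D₀(1+g)/(r−g) ⇒ P(r−g) = D₀(1+g) ⇒ g(P+D₀) = P·r − D₀
g = (P·r − D₀)/(P + D₀) = (1,064,650.99×0.145 − 46,400.00) / (1,064,650.99 + 46,400.00) = 0.097182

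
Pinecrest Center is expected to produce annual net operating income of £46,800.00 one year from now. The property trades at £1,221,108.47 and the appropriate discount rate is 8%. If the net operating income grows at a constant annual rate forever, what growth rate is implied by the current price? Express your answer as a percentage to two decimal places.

P = D₁/(r−g) ⇒ g = r − D₁/P = 0.08 − £46,800.00/£1,221,108.47 = 0.041674

4.17%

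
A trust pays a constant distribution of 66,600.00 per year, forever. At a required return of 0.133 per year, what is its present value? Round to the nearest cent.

Level perpetuity: PV = C / r = 66,600.00 / 0.133 = 500,751.88

500751.88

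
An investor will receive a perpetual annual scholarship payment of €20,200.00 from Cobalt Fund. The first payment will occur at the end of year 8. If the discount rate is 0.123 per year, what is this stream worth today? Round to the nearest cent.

€72910.15

Value at end of year 7: C / r = €20,200.00 / 0.123 = €164,227.6423
Discount to today: PV = €164,227.6423 / (1 + 0.123)^7 = €164,227.6423 / 2.252466 = €72,910.15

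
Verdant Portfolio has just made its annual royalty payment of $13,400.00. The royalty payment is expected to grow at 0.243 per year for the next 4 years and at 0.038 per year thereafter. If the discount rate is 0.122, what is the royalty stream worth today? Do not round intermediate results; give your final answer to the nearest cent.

$319117.95

D_1 = 16656.20000
D_2 = 20703.65660
D_3 = 25734.64515
D_4 = 31988.16393
Terminal value at year 4: TV = D_4×(1+g_2)/(r−g_2) = 33203.71416/0.084 = 395282.31137
P_0 = D_1/(1+r)^1 + D_2/(1+r)^2 + D_3/(1+r)^3 + D_4/(1+r)^4 + TV/(1+r)^4
    = 14845.09804 + 16446.03998 + 18219.63253 + 20184.49486 + 249422.68653 = 319117.95195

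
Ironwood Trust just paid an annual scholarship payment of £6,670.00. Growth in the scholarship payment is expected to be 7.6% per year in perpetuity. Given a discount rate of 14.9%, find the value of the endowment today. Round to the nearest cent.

D₁ = D₀ × (1 + g) = £6,670.00 × 1.076 = £7,176.9200
Growing perpetuity: P = D₁ / (r − g) = £7,176.9200 / (0.149 − 0.076) = £98,313.97

£98313.97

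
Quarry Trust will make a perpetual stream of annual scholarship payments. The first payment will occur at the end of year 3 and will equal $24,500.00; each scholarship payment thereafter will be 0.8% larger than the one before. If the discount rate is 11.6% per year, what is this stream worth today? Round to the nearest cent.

Value at end of year 2: C₁ / (r − g) = $24,500.00 / (0.116 − 0.008) = $226,851.8519
Discount to today: PV = $226,851.8519 / (1 + 0.116)^2 = $226,851.8519 / 1.245456 = $182,143.61

$182143.61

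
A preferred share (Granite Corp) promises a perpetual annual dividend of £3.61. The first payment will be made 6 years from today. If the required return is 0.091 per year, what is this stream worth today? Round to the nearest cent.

Value at end of year 5: C / r = £3.61 / 0.091 = £39.6703
Discount to today: PV = £39.6703 / (1 + 0.091)^5 = £39.6703 / 1.545695 = £25.67

£25.67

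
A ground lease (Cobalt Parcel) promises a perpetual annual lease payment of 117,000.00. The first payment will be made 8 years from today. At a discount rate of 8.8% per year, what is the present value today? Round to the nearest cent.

736717.39

Value at end of year 7: C / r = 117,000.00 / 0.088 = 1,329,545.4545
Discount to today: PV = 1,329,545.4545 / (1 + 0.088)^7 = 1,329,545.4545 / 1.804689 = 736,717.39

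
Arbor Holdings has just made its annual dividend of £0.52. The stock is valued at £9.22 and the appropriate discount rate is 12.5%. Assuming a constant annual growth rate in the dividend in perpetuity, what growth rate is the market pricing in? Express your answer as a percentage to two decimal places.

P = D₀(1+g)/(r−g) ⇒ P(r−g) = D₀(1+g) ⇒ g(P+D₀) = P·r − D₀
g = (P·r − D₀)/(P + D₀) = (£9.22×0.125 − £0.52) / (£9.22 + £0.52) = 0.064938

6.49%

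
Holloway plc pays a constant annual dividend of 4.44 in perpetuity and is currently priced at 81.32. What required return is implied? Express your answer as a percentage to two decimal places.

5.46%

P = C/r ⇒ r = C/P = 4.44/81.32 = 0.054599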